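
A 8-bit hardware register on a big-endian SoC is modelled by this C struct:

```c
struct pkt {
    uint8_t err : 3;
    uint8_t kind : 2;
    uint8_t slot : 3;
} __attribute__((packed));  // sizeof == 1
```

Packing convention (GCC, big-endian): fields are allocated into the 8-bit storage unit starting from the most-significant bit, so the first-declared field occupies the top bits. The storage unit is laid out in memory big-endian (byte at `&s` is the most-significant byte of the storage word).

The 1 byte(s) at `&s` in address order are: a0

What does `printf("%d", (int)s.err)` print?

[0]=0xa0 (big-endian) → word 0xa0
err [5+:3] = (word>>5) & 0x7 = 5  ←
kind [3+:2] = (word>>3) & 0x3 = 0
slot [0+:3] = (word>>0) & 0x7 = 0

5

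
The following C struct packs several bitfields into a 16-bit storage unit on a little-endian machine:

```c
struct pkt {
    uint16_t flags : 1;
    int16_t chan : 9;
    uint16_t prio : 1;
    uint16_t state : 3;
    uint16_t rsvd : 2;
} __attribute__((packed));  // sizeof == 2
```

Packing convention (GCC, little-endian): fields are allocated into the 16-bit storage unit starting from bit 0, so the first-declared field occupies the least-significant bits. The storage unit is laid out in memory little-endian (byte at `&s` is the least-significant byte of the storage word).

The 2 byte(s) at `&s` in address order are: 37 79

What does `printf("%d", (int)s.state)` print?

7

[0]=0x37 [1]=0x79 (little-endian) → word 0x7937
flags:1 @ bit 0 → (0x7937>>0)&0x1 = 0x1
chan:9 @ bit 1 → (0x7937>>1)&0x1ff = 0x9b
prio:1 @ bit 10 → (0x7937>>10)&0x1 = 0x0
state:3 @ bit 11 → (0x7937>>11)&0x7 = 0x7  ←
rsvd:2 @ bit 14 → (0x7937>>14)&0x3 = 0x1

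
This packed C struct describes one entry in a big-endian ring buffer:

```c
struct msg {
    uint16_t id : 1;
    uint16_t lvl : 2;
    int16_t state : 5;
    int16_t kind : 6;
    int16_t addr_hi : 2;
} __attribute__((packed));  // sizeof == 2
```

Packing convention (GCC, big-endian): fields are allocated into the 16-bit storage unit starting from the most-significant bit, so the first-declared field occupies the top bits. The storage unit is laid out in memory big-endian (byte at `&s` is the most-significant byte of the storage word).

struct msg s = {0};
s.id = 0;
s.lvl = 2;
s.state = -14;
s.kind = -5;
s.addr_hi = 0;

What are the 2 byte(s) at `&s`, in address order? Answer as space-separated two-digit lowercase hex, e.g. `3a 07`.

[15+:1] id=0 & 0x1 = 0x0; word=0x0000
[13+:2] lvl=2 & 0x3 = 0x2; word=0x4000
[8+:5] state=-14 & 0x1f = 0x12; word=0x5200
[2+:6] kind=-5 & 0x3f = 0x3b; word=0x52ec
[0+:2] addr_hi=0 & 0x3 = 0x0; word=0x52ec
word = 0x52ec → big-endian bytes:
  [0]=0x52  [1]=0xec

52 ec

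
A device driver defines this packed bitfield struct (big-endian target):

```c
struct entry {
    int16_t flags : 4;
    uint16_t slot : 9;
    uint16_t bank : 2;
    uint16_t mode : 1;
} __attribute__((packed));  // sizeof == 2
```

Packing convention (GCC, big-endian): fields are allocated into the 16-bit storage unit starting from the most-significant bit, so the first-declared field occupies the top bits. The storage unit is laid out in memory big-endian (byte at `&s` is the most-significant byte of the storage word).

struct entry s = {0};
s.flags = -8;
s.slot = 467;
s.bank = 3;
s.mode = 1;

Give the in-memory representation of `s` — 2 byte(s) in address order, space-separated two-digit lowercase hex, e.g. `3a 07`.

8e 9f

[12+:4] flags=-8 & 0xf = 0x8; word=0x8000
[3+:9] slot=467 & 0x1ff = 0x1d3; word=0x8e98
[1+:2] bank=3 & 0x3 = 0x3; word=0x8e9e
[0+:1] mode=1 & 0x1 = 0x1; word=0x8e9f
word = 0x8e9f → big-endian bytes:
  [0]=0x8e  [1]=0x9f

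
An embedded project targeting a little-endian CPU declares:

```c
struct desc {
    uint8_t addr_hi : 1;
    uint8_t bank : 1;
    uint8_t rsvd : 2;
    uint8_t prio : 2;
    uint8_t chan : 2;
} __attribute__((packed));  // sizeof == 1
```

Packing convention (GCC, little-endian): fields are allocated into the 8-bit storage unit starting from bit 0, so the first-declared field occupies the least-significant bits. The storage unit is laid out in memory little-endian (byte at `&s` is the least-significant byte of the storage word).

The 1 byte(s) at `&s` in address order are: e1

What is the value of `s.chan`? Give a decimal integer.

[0]=0xe1 (little-endian) → word 0xe1
addr_hi [0+:1] = (word>>0) & 0x1 = 1
bank [1+:1] = (word>>1) & 0x1 = 0
rsvd [2+:2] = (word>>2) & 0x3 = 0
prio [4+:2] = (word>>4) & 0x3 = 2
chan [6+:2] = (word>>6) & 0x3 = 3  ←

3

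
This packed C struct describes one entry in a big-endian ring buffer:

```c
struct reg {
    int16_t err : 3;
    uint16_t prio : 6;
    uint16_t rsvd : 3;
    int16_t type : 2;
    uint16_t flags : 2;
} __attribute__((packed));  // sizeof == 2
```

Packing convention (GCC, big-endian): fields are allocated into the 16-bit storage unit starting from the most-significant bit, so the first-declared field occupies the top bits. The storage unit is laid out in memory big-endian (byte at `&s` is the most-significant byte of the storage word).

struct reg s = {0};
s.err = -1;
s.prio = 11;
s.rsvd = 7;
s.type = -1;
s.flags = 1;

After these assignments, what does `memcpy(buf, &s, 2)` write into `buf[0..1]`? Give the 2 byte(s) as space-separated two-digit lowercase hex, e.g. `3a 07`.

err (3b) val=-1 bits=0x7 at bit 13: 0xe000
prio (6b) val=11 bits=0xb at bit 7: 0xe580
rsvd (3b) val=7 bits=0x7 at bit 4: 0xe5f0
type (2b) val=-1 bits=0x3 at bit 2: 0xe5fc
flags (2b) val=1 bits=0x1 at bit 0: 0xe5fd
word = 0xe5fd → big-endian bytes:
  [0]=0xe5  [1]=0xfd

e5 fd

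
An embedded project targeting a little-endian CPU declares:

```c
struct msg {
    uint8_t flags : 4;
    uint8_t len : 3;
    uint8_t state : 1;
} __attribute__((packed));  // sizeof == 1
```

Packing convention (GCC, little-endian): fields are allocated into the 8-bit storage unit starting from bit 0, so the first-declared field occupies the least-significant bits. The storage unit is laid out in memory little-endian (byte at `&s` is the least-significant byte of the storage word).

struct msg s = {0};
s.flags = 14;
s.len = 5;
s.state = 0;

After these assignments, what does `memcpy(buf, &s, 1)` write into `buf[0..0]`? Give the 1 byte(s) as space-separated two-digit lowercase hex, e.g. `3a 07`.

5e

[0+:4] flags=14 & 0xf = 0xe; word=0x0e
[4+:3] len=5 & 0x7 = 0x5; word=0x5e
[7+:1] state=0 & 0x1 = 0x0; word=0x5e
word = 0x5e → little-endian bytes:
  [0]=0x5e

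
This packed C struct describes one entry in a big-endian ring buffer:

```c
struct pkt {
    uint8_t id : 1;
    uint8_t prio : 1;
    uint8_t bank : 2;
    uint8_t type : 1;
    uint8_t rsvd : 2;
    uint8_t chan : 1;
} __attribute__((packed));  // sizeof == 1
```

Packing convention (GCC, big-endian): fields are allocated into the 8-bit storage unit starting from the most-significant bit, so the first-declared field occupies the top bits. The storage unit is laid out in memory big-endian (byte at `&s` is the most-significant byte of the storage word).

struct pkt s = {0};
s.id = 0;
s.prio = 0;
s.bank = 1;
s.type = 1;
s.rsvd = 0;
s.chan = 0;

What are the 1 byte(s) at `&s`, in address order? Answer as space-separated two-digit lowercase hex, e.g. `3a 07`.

[7+:1] id=0 & 0x1 = 0x0; word=0x00
[6+:1] prio=0 & 0x1 = 0x0; word=0x00
[4+:2] bank=1 & 0x3 = 0x1; word=0x10
[3+:1] type=1 & 0x1 = 0x1; word=0x18
[1+:2] rsvd=0 & 0x3 = 0x0; word=0x18
[0+:1] chan=0 & 0x1 = 0x0; word=0x18
word = 0x18 → big-endian bytes:
  [0]=0x18

18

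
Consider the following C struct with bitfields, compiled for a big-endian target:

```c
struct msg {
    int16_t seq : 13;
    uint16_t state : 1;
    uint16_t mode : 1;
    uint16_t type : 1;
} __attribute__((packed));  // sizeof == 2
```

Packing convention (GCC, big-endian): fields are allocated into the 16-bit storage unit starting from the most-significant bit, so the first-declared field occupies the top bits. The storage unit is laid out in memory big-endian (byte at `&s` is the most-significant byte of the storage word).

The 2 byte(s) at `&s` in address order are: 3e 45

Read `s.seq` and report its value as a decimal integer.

1992

[0]=0x3e [1]=0x45 (big-endian) → word 0x3e45
seq:13 @ bit 3 → (0x3e45>>3)&0x1fff = 0x7c8  ←
state:1 @ bit 2 → (0x3e45>>2)&0x1 = 0x1
mode:1 @ bit 1 → (0x3e45>>1)&0x1 = 0x0
type:1 @ bit 0 → (0x3e45>>0)&0x1 = 0x1
seq signed 13b, MSB=0: value = 1992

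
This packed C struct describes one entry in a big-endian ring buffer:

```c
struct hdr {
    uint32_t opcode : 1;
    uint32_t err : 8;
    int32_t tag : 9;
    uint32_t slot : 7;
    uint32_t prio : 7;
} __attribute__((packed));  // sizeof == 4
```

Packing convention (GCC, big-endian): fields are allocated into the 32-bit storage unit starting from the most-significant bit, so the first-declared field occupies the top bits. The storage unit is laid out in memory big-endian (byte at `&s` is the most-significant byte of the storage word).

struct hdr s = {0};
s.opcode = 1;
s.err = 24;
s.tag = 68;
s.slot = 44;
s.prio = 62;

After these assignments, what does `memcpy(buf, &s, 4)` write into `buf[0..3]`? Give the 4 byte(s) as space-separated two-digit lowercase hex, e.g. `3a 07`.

opcode:1 = 1 → 0x1 << 31 → word 0x80000000
err:8 = 24 → 0x18 << 23 → word 0x8c000000
tag:9 = 68 → 0x44 << 14 → word 0x8c110000
slot:7 = 44 → 0x2c << 7 → word 0x8c111600
prio:7 = 62 → 0x3e << 0 → word 0x8c11163e
word = 0x8c11163e → big-endian bytes:
  [0]=0x8c  [1]=0x11  [2]=0x16  [3]=0x3e

8c 11 16 3e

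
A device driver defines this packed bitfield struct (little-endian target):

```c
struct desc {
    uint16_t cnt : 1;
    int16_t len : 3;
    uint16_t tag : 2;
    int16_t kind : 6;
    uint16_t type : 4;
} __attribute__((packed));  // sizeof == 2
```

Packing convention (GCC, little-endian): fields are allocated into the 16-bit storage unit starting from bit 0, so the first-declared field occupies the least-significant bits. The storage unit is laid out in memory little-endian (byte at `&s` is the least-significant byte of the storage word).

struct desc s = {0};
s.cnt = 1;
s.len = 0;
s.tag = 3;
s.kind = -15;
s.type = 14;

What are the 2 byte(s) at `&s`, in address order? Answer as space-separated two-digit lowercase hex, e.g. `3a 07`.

71 ec

cnt:1 = 1 → 0x1 << 0 → word 0x0001
len:3 = 0 → 0x0 << 1 → word 0x0001
tag:2 = 3 → 0x3 << 4 → word 0x0031
kind:6 = -15 → 0x31 << 6 → word 0x0c71
type:4 = 14 → 0xe << 12 → word 0xec71
word = 0xec71 → little-endian bytes:
  [0]=0x71  [1]=0xec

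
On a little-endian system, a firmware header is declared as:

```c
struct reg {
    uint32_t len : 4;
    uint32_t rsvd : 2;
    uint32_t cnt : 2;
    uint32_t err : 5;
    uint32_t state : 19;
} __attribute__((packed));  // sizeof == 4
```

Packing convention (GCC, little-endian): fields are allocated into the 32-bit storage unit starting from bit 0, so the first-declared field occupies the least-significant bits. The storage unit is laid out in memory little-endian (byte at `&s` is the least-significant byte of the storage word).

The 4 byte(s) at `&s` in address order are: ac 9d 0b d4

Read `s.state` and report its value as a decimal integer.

[0]=0xac [1]=0x9d [2]=0x0b [3]=0xd4 (little-endian) → word 0xd40b9dac
len:4 @ bit 0 → (0xd40b9dac>>0)&0xf = 0xc
rsvd:2 @ bit 4 → (0xd40b9dac>>4)&0x3 = 0x2
cnt:2 @ bit 6 → (0xd40b9dac>>6)&0x3 = 0x2
err:5 @ bit 8 → (0xd40b9dac>>8)&0x1f = 0x1d
state:19 @ bit 13 → (0xd40b9dac>>13)&0x7ffff = 0x6a05c  ←

434268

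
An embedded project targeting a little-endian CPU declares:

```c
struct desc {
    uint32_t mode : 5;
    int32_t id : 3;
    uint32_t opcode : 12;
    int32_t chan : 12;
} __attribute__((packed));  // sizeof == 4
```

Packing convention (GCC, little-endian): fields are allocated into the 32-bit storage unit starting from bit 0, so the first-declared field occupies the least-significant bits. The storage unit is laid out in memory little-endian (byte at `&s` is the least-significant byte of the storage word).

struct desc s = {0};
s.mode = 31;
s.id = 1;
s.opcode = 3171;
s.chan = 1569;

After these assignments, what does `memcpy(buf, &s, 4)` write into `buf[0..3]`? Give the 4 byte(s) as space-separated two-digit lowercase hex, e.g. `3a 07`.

3f 63 1c 62

[0+:5] mode=31 & 0x1f = 0x1f; word=0x0000001f
[5+:3] id=1 & 0x7 = 0x1; word=0x0000003f
[8+:12] opcode=3171 & 0xfff = 0xc63; word=0x000c633f
[20+:12] chan=1569 & 0xfff = 0x621; word=0x621c633f
word = 0x621c633f → little-endian bytes:
  [0]=0x3f  [1]=0x63  [2]=0x1c  [3]=0x62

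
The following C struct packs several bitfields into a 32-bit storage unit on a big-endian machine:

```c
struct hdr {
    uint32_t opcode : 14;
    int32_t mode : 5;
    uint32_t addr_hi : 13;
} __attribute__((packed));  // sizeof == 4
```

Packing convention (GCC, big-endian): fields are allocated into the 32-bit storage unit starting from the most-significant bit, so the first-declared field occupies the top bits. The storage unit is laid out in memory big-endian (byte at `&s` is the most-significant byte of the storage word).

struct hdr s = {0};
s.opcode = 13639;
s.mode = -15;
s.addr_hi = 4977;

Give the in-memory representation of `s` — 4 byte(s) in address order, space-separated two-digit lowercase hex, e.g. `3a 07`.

opcode (14b) val=13639 bits=0x3547 at bit 18: 0xd51c0000
mode (5b) val=-15 bits=0x11 at bit 13: 0xd51e2000
addr_hi (13b) val=4977 bits=0x1371 at bit 0: 0xd51e3371
word = 0xd51e3371 → big-endian bytes:
  [0]=0xd5  [1]=0x1e  [2]=0x33  [3]=0x71

d5 1e 33 71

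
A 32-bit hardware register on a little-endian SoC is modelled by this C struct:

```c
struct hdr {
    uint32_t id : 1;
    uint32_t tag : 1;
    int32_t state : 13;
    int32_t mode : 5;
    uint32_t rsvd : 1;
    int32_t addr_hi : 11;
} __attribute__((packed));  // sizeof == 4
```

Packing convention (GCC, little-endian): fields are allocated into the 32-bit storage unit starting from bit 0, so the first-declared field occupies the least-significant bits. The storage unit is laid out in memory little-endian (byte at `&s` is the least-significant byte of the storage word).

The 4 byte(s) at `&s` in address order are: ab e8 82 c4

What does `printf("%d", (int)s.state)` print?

-1494

[0]=0xab [1]=0xe8 [2]=0x82 [3]=0xc4 (little-endian) → word 0xc482e8ab
id:1 @ bit 0 → (0xc482e8ab>>0)&0x1 = 0x1
tag:1 @ bit 1 → (0xc482e8ab>>1)&0x1 = 0x1
state:13 @ bit 2 → (0xc482e8ab>>2)&0x1fff = 0x1a2a  ←
mode:5 @ bit 15 → (0xc482e8ab>>15)&0x1f = 0x5
rsvd:1 @ bit 20 → (0xc482e8ab>>20)&0x1 = 0x0
addr_hi:11 @ bit 21 → (0xc482e8ab>>21)&0x7ff = 0x624
state signed 13b, MSB=1: 6698 - 8192 = -1494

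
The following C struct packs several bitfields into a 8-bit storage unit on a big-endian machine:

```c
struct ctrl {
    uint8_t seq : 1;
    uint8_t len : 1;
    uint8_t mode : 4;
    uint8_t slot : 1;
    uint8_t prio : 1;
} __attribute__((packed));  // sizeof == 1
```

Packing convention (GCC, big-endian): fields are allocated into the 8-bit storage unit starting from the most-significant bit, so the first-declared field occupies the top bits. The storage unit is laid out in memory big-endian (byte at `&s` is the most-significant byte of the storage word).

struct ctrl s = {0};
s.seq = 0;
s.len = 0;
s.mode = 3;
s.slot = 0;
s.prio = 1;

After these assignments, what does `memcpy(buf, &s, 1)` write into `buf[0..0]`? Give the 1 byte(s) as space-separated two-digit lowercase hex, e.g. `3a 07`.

0d

[7+:1] seq=0 & 0x1 = 0x0; word=0x00
[6+:1] len=0 & 0x1 = 0x0; word=0x00
[2+:4] mode=3 & 0xf = 0x3; word=0x0c
[1+:1] slot=0 & 0x1 = 0x0; word=0x0c
[0+:1] prio=1 & 0x1 = 0x1; word=0x0d
word = 0x0d → big-endian bytes:
  [0]=0x0d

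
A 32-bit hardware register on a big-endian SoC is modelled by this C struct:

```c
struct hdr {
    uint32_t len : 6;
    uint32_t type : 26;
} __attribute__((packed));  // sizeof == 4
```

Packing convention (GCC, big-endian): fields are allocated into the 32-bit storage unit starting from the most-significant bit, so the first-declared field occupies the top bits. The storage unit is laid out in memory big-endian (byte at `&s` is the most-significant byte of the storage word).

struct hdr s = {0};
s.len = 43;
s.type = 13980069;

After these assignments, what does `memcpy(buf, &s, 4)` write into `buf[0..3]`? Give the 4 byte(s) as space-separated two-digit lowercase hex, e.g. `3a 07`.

ac d5 51 a5

[26+:6] len=43 & 0x3f = 0x2b; word=0xac000000
[0+:26] type=13980069 & 0x3ffffff = 0xd551a5; word=0xacd551a5
word = 0xacd551a5 → big-endian bytes:
  [0]=0xac  [1]=0xd5  [2]=0x51  [3]=0xa5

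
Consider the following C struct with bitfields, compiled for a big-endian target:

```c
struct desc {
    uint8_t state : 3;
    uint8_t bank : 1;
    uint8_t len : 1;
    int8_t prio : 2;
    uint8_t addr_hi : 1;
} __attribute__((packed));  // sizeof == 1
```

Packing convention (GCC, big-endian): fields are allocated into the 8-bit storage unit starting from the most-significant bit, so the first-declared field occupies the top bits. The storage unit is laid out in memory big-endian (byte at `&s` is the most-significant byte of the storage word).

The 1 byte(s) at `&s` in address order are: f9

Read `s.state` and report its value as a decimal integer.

7

[0]=0xf9 (big-endian) → word 0xf9
state:3 @ bit 5 → (0xf9>>5)&0x7 = 0x7  ←
bank:1 @ bit 4 → (0xf9>>4)&0x1 = 0x1
len:1 @ bit 3 → (0xf9>>3)&0x1 = 0x1
prio:2 @ bit 1 → (0xf9>>1)&0x3 = 0x0
addr_hi:1 @ bit 0 → (0xf9>>0)&0x1 = 0x1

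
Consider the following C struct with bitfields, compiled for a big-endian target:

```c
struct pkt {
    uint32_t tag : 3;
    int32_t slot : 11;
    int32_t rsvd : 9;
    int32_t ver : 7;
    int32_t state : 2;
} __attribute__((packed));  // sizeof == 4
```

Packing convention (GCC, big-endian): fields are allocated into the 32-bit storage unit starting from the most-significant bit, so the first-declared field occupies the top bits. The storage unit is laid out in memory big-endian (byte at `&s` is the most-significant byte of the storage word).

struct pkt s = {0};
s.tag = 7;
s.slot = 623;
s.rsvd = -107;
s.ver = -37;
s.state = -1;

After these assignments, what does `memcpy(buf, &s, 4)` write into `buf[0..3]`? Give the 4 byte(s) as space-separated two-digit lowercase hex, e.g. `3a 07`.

e9 bf 2b 6f

tag (3b) val=7 bits=0x7 at bit 29: 0xe0000000
slot (11b) val=623 bits=0x26f at bit 18: 0xe9bc0000
rsvd (9b) val=-107 bits=0x195 at bit 9: 0xe9bf2a00
ver (7b) val=-37 bits=0x5b at bit 2: 0xe9bf2b6c
state (2b) val=-1 bits=0x3 at bit 0: 0xe9bf2b6f
word = 0xe9bf2b6f → big-endian bytes:
  [0]=0xe9  [1]=0xbf  [2]=0x2b  [3]=0x6f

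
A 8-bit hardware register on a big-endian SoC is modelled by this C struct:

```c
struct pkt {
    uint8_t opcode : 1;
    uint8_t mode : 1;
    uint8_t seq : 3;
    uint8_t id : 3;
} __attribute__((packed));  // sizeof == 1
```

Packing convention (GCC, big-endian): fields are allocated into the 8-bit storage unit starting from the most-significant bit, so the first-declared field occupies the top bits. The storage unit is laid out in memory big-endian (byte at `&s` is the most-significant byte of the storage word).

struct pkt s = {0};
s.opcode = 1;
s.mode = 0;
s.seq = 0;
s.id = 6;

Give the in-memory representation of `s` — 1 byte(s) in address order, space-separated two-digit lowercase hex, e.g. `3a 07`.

86

[7+:1] opcode=1 & 0x1 = 0x1; word=0x80
[6+:1] mode=0 & 0x1 = 0x0; word=0x80
[3+:3] seq=0 & 0x7 = 0x0; word=0x80
[0+:3] id=6 & 0x7 = 0x6; word=0x86
word = 0x86 → big-endian bytes:
  [0]=0x86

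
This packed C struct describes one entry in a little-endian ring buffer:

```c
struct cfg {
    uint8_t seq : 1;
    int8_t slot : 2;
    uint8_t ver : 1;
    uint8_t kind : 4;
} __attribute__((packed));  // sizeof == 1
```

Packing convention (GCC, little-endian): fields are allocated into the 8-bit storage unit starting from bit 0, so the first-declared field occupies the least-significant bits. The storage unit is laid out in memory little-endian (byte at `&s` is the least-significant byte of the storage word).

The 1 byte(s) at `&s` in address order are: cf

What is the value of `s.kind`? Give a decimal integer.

[0]=0xcf (little-endian) → word 0xcf
seq:1 @ bit 0 → (0xcf>>0)&0x1 = 0x1
slot:2 @ bit 1 → (0xcf>>1)&0x3 = 0x3
ver:1 @ bit 3 → (0xcf>>3)&0x1 = 0x1
kind:4 @ bit 4 → (0xcf>>4)&0xf = 0xc  ←

12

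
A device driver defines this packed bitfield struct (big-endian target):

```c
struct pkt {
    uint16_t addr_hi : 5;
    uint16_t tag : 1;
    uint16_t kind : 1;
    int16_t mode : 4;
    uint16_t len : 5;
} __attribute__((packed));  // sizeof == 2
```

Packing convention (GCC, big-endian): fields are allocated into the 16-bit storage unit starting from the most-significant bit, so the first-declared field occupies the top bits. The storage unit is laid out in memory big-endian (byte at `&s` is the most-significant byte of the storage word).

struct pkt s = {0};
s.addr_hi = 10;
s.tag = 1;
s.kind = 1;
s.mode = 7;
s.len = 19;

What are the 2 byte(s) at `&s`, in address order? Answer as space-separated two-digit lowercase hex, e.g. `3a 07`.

56 f3

addr_hi:5 = 10 → 0xa << 11 → word 0x5000
tag:1 = 1 → 0x1 << 10 → word 0x5400
kind:1 = 1 → 0x1 << 9 → word 0x5600
mode:4 = 7 → 0x7 << 5 → word 0x56e0
len:5 = 19 → 0x13 << 0 → word 0x56f3
word = 0x56f3 → big-endian bytes:
  [0]=0x56  [1]=0xf3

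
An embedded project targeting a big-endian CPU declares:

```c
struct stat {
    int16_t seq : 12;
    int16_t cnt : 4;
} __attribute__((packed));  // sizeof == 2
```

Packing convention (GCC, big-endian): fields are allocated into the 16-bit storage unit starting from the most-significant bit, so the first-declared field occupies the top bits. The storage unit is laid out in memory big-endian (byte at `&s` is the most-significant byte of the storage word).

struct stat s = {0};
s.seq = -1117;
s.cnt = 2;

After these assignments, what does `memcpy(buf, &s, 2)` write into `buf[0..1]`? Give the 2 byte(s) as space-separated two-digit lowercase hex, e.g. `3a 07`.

[4+:12] seq=-1117 & 0xfff = 0xba3; word=0xba30
[0+:4] cnt=2 & 0xf = 0x2; word=0xba32
word = 0xba32 → big-endian bytes:
  [0]=0xba  [1]=0x32

ba 32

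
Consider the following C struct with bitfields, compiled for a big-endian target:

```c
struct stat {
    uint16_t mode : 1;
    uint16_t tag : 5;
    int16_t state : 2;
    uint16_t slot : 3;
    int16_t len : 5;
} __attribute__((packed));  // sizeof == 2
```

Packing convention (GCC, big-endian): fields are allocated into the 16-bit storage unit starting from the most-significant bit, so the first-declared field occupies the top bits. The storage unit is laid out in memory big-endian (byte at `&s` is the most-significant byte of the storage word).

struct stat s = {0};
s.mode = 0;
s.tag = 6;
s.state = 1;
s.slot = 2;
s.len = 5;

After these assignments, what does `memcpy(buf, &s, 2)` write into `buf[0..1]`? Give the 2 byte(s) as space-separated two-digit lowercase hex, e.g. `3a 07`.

[15+:1] mode=0 & 0x1 = 0x0; word=0x0000
[10+:5] tag=6 & 0x1f = 0x6; word=0x1800
[8+:2] state=1 & 0x3 = 0x1; word=0x1900
[5+:3] slot=2 & 0x7 = 0x2; word=0x1940
[0+:5] len=5 & 0x1f = 0x5; word=0x1945
word = 0x1945 → big-endian bytes:
  [0]=0x19  [1]=0x45

19 45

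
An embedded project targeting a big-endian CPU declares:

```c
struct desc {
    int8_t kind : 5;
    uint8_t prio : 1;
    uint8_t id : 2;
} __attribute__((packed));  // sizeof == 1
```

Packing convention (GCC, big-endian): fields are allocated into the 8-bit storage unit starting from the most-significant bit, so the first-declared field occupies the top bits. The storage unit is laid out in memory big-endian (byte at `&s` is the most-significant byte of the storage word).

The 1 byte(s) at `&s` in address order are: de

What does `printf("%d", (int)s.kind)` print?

-5

[0]=0xde (big-endian) → word 0xde
kind [3+:5] = (word>>3) & 0x1f = 27  ←
prio [2+:1] = (word>>2) & 0x1 = 1
id [0+:2] = (word>>0) & 0x3 = 2
kind signed 5b, MSB=1: 27 - 32 = -5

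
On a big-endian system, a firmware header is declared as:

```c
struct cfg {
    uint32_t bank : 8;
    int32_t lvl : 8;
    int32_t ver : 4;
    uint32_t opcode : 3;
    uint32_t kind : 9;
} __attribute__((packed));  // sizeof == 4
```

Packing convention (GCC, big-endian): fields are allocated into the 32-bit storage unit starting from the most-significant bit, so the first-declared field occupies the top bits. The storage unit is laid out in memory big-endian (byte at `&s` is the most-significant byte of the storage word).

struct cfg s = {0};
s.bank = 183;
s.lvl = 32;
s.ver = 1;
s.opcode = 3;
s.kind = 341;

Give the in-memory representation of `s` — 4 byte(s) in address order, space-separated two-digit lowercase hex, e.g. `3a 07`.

bank:8 = 183 → 0xb7 << 24 → word 0xb7000000
lvl:8 = 32 → 0x20 << 16 → word 0xb7200000
ver:4 = 1 → 0x1 << 12 → word 0xb7201000
opcode:3 = 3 → 0x3 << 9 → word 0xb7201600
kind:9 = 341 → 0x155 << 0 → word 0xb7201755
word = 0xb7201755 → big-endian bytes:
  [0]=0xb7  [1]=0x20  [2]=0x17  [3]=0x55

b7 20 17 55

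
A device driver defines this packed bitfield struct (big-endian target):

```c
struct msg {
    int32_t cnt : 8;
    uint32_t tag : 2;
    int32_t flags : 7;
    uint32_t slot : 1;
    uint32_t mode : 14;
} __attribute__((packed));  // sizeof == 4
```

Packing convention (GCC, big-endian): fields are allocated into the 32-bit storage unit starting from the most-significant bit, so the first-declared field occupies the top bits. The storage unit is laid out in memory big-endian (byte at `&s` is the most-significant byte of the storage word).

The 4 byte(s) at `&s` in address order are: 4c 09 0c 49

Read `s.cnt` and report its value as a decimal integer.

76

[0]=0x4c [1]=0x09 [2]=0x0c [3]=0x49 (big-endian) → word 0x4c090c49
cnt:8 @ bit 24 → (0x4c090c49>>24)&0xff = 0x4c  ←
tag:2 @ bit 22 → (0x4c090c49>>22)&0x3 = 0x0
flags:7 @ bit 15 → (0x4c090c49>>15)&0x7f = 0x12
slot:1 @ bit 14 → (0x4c090c49>>14)&0x1 = 0x0
mode:14 @ bit 0 → (0x4c090c49>>0)&0x3fff = 0xc49
cnt signed 8b, MSB=0: value = 76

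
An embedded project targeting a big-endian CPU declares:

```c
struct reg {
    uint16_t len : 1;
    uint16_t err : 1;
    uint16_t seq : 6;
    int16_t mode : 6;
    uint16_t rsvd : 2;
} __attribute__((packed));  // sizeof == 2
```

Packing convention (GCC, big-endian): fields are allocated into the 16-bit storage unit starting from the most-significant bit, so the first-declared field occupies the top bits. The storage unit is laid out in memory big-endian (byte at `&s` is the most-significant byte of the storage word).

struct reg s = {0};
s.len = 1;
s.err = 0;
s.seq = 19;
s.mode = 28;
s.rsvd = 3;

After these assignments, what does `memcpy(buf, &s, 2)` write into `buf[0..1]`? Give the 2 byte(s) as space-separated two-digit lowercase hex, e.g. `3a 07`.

93 73

[15+:1] len=1 & 0x1 = 0x1; word=0x8000
[14+:1] err=0 & 0x1 = 0x0; word=0x8000
[8+:6] seq=19 & 0x3f = 0x13; word=0x9300
[2+:6] mode=28 & 0x3f = 0x1c; word=0x9370
[0+:2] rsvd=3 & 0x3 = 0x3; word=0x9373
word = 0x9373 → big-endian bytes:
  [0]=0x93  [1]=0x73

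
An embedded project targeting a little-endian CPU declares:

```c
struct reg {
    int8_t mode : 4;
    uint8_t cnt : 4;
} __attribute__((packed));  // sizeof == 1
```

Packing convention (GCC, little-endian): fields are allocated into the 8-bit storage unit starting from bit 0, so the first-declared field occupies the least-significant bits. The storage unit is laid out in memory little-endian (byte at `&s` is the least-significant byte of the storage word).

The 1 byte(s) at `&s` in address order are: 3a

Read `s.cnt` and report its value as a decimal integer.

3

[0]=0x3a (little-endian) → word 0x3a
mode [0+:4] = (word>>0) & 0xf = 10
cnt [4+:4] = (word>>4) & 0xf = 3  ←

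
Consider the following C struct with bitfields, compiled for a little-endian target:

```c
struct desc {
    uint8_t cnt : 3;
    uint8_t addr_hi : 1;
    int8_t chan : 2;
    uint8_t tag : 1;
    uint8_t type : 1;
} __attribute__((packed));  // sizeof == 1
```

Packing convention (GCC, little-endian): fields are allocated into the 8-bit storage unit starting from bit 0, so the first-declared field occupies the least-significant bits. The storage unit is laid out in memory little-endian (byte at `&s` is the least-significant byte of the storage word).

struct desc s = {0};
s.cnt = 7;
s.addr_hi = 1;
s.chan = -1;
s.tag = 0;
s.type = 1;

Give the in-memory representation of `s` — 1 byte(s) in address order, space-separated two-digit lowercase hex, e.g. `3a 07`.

[0+:3] cnt=7 & 0x7 = 0x7; word=0x07
[3+:1] addr_hi=1 & 0x1 = 0x1; word=0x0f
[4+:2] chan=-1 & 0x3 = 0x3; word=0x3f
[6+:1] tag=0 & 0x1 = 0x0; word=0x3f
[7+:1] type=1 & 0x1 = 0x1; word=0xbf
word = 0xbf → little-endian bytes:
  [0]=0xbf

bf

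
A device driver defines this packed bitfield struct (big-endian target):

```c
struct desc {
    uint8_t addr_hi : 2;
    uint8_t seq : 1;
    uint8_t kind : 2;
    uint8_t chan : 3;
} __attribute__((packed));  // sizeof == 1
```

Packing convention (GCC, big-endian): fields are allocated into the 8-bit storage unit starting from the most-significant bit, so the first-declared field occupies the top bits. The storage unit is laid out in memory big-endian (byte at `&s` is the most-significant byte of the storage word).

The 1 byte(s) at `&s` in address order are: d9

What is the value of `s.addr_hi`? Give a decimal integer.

[0]=0xd9 (big-endian) → word 0xd9
addr_hi:2 @ bit 6 → (0xd9>>6)&0x3 = 0x3  ←
seq:1 @ bit 5 → (0xd9>>5)&0x1 = 0x0
kind:2 @ bit 3 → (0xd9>>3)&0x3 = 0x3
chan:3 @ bit 0 → (0xd9>>0)&0x7 = 0x1

3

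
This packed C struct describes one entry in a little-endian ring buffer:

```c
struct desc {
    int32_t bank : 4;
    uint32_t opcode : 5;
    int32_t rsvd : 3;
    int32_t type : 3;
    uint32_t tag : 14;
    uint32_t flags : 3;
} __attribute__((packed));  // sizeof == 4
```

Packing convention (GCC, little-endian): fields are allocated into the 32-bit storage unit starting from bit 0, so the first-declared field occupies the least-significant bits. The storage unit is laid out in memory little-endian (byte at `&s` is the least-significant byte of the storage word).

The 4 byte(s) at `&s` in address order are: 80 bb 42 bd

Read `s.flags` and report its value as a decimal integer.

[0]=0x80 [1]=0xbb [2]=0x42 [3]=0xbd (little-endian) → word 0xbd42bb80
bank:4 @ bit 0 → (0xbd42bb80>>0)&0xf = 0x0
opcode:5 @ bit 4 → (0xbd42bb80>>4)&0x1f = 0x18
rsvd:3 @ bit 9 → (0xbd42bb80>>9)&0x7 = 0x5
type:3 @ bit 12 → (0xbd42bb80>>12)&0x7 = 0x3
tag:14 @ bit 15 → (0xbd42bb80>>15)&0x3fff = 0x3a85
flags:3 @ bit 29 → (0xbd42bb80>>29)&0x7 = 0x5  ←

5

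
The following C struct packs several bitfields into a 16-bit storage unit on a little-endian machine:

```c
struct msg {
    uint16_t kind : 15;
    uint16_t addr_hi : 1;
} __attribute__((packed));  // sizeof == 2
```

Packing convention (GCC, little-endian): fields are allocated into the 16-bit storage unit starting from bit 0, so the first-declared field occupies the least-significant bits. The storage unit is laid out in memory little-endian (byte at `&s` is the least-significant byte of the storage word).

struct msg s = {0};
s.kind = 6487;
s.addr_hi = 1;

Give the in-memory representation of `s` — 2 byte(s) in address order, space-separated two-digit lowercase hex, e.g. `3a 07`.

kind (15b) val=6487 bits=0x1957 at bit 0: 0x1957
addr_hi (1b) val=1 bits=0x1 at bit 15: 0x9957
word = 0x9957 → little-endian bytes:
  [0]=0x57  [1]=0x99

57 99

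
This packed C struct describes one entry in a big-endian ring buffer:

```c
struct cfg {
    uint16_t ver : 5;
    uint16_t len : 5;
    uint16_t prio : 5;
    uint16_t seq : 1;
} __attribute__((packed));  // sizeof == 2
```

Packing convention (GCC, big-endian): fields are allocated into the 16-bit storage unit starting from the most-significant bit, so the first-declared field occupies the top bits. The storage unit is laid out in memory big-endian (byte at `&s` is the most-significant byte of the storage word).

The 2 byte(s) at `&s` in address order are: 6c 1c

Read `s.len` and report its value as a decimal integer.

16

[0]=0x6c [1]=0x1c (big-endian) → word 0x6c1c
ver:5 @ bit 11 → (0x6c1c>>11)&0x1f = 0xd
len:5 @ bit 6 → (0x6c1c>>6)&0x1f = 0x10  ←
prio:5 @ bit 1 → (0x6c1c>>1)&0x1f = 0xe
seq:1 @ bit 0 → (0x6c1c>>0)&0x1 = 0x0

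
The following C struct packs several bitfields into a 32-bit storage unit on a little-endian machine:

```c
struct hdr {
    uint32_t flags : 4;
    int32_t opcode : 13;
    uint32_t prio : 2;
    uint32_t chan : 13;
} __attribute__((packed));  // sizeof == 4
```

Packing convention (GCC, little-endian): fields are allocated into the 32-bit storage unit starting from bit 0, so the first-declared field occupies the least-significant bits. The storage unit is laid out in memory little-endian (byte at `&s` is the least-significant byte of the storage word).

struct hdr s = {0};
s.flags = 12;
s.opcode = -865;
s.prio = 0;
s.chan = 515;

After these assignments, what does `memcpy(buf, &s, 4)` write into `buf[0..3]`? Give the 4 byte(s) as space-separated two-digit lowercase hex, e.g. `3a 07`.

fc c9 19 10

flags (4b) val=12 bits=0xc at bit 0: 0x0000000c
opcode (13b) val=-865 bits=0x1c9f at bit 4: 0x0001c9fc
prio (2b) val=0 bits=0x0 at bit 17: 0x0001c9fc
chan (13b) val=515 bits=0x203 at bit 19: 0x1019c9fc
word = 0x1019c9fc → little-endian bytes:
  [0]=0xfc  [1]=0xc9  [2]=0x19  [3]=0x10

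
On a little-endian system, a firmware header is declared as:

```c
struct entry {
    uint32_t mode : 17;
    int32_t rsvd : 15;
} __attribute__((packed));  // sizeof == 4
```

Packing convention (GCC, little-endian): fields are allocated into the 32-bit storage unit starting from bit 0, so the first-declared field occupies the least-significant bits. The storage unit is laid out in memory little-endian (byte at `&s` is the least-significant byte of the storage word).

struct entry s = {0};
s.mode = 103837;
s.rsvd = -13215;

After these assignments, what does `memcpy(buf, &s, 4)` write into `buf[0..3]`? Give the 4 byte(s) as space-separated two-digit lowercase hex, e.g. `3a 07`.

9d 95 c3 98

[0+:17] mode=103837 & 0x1ffff = 0x1959d; word=0x0001959d
[17+:15] rsvd=-13215 & 0x7fff = 0x4c61; word=0x98c3959d
word = 0x98c3959d → little-endian bytes:
  [0]=0x9d  [1]=0x95  [2]=0xc3  [3]=0x98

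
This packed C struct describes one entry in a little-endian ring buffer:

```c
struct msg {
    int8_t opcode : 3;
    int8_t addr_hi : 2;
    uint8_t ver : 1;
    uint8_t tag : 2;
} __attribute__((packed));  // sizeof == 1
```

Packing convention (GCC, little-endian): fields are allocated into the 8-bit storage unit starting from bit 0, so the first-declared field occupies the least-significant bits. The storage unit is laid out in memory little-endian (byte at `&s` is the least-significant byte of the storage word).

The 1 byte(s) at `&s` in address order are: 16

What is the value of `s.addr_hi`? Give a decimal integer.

[0]=0x16 (little-endian) → word 0x16
opcode:3 @ bit 0 → (0x16>>0)&0x7 = 0x6
addr_hi:2 @ bit 3 → (0x16>>3)&0x3 = 0x2  ←
ver:1 @ bit 5 → (0x16>>5)&0x1 = 0x0
tag:2 @ bit 6 → (0x16>>6)&0x3 = 0x0
addr_hi signed 2b, MSB=1: 2 - 4 = -2

-2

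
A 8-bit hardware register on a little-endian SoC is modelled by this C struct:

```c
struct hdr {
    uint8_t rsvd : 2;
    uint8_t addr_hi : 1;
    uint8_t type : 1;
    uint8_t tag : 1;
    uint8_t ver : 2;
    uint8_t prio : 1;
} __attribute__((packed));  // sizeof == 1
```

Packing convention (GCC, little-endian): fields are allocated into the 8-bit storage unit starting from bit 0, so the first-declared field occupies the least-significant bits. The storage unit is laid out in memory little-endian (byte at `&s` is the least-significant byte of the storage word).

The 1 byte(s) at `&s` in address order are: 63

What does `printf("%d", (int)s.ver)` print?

3

[0]=0x63 (little-endian) → word 0x63
rsvd:2 @ bit 0 → (0x63>>0)&0x3 = 0x3
addr_hi:1 @ bit 2 → (0x63>>2)&0x1 = 0x0
type:1 @ bit 3 → (0x63>>3)&0x1 = 0x0
tag:1 @ bit 4 → (0x63>>4)&0x1 = 0x0
ver:2 @ bit 5 → (0x63>>5)&0x3 = 0x3  ←
prio:1 @ bit 7 → (0x63>>7)&0x1 = 0x0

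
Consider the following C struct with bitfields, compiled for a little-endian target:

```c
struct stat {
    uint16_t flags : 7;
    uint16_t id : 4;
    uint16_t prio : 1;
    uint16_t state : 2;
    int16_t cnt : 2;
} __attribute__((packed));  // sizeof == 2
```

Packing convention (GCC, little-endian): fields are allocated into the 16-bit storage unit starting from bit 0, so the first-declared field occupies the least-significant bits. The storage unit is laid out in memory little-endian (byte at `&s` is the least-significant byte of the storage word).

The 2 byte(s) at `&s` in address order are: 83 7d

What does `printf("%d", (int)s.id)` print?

11

[0]=0x83 [1]=0x7d (little-endian) → word 0x7d83
flags [0+:7] = (word>>0) & 0x7f = 3
id [7+:4] = (word>>7) & 0xf = 11  ←
prio [11+:1] = (word>>11) & 0x1 = 1
state [12+:2] = (word>>12) & 0x3 = 3
cnt [14+:2] = (word>>14) & 0x3 = 1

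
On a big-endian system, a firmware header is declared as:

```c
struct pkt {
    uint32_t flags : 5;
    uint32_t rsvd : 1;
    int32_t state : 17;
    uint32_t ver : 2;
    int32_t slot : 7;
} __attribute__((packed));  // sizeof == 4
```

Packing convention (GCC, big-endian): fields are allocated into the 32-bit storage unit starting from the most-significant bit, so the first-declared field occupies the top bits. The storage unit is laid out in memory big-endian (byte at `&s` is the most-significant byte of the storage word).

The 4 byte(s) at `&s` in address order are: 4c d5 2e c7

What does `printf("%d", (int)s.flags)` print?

9

[0]=0x4c [1]=0xd5 [2]=0x2e [3]=0xc7 (big-endian) → word 0x4cd52ec7
flags:5 @ bit 27 → (0x4cd52ec7>>27)&0x1f = 0x9  ←
rsvd:1 @ bit 26 → (0x4cd52ec7>>26)&0x1 = 0x1
state:17 @ bit 9 → (0x4cd52ec7>>9)&0x1ffff = 0x6a97
ver:2 @ bit 7 → (0x4cd52ec7>>7)&0x3 = 0x1
slot:7 @ bit 0 → (0x4cd52ec7>>0)&0x7f = 0x47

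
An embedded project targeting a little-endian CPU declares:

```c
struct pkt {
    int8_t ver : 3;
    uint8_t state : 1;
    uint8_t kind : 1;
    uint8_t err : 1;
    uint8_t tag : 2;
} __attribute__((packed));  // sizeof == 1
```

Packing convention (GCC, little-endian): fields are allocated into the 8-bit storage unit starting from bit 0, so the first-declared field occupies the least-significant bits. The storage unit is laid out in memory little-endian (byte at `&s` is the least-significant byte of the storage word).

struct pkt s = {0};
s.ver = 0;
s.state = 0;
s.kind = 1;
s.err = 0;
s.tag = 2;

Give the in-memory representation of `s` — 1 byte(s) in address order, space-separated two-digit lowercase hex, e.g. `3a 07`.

[0+:3] ver=0 & 0x7 = 0x0; word=0x00
[3+:1] state=0 & 0x1 = 0x0; word=0x00
[4+:1] kind=1 & 0x1 = 0x1; word=0x10
[5+:1] err=0 & 0x1 = 0x0; word=0x10
[6+:2] tag=2 & 0x3 = 0x2; word=0x90
word = 0x90 → little-endian bytes:
  [0]=0x90

90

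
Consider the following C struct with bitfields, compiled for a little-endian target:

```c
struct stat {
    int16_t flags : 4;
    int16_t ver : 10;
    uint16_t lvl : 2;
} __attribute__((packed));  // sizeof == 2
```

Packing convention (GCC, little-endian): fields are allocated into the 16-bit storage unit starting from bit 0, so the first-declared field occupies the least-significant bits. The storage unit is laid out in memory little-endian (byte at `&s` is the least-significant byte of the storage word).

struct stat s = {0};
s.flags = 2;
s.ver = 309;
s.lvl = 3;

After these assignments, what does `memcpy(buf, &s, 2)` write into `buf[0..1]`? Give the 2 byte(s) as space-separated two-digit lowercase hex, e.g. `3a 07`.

flags:4 = 2 → 0x2 << 0 → word 0x0002
ver:10 = 309 → 0x135 << 4 → word 0x1352
lvl:2 = 3 → 0x3 << 14 → word 0xd352
word = 0xd352 → little-endian bytes:
  [0]=0x52  [1]=0xd3

52 d3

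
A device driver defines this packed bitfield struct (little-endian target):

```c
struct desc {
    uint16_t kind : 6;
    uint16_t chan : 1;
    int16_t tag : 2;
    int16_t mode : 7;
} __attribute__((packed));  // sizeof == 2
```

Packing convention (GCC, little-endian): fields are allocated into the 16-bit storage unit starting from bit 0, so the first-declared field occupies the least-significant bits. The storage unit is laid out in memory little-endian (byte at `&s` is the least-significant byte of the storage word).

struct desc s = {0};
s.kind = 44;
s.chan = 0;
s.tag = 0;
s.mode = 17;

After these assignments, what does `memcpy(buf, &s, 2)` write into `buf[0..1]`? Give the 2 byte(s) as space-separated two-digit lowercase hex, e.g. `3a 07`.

kind (6b) val=44 bits=0x2c at bit 0: 0x002c
chan (1b) val=0 bits=0x0 at bit 6: 0x002c
tag (2b) val=0 bits=0x0 at bit 7: 0x002c
mode (7b) val=17 bits=0x11 at bit 9: 0x222c
word = 0x222c → little-endian bytes:
  [0]=0x2c  [1]=0x22

2c 22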